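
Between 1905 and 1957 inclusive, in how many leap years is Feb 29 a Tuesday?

2

Leap years in 1905–1957: 13 of them.
Feb 29 weekday advances by 5 (mod 7) from one leap year to the next four years later (or differs when a century non-leap intervenes).
Leap-day weekdays: 1908:Sat 1912:Thu 1916:Tue✓ 1920:Sun 1924:Fri 1928:Wed 1932:Mon 1936:Sat 1940:Thu 1944:Tue✓ 1948:Sun 1952:Fri 1956:Wed
Tuesday: 1916, 1944 → 2.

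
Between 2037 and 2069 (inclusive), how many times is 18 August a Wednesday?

5

Track 18 August's weekday year by year (advancing +1, or +2 across a Feb 29):
  2037: Tue  2038: Wed (+1) ✓  2039: Thu (+1)  2040: Sat (+2)  2041: Sun (+1)
  2042: Mon (+1)  2043: Tue (+1)  2044: Thu (+2)  2045: Fri (+1)  2046: Sat (+1)
  2047: Sun (+1)  2048: Tue (+2)  2049: Wed (+1) ✓  2050: Thu (+1)  … (5 more years) …
  2056: Fri (+2)  2057: Sat (+1)  2058: Sun (+1)  2059: Mon (+1)  2060: Wed (+2) ✓
  2061: Thu (+1)  2062: Fri (+1)  2063: Sat (+1)  2064: Mon (+2)  2065: Tue (+1)
  2066: Wed (+1) ✓  2067: Thu (+1)  2068: Sat (+2)  2069: Sun (+1)
Wednesday years: 2038, 2049, 2055, 2060, 2066 — 5 in total.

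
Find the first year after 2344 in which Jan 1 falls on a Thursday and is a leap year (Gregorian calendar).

2348

Jan 1 advances by 2 weekdays after a leap year and by 1 after a common year.
2344: Jan 1 is Saturday (leap).
2345: Monday
2346: Tuesday
2347: Wednesday
2348: Thursday (leap)
2348 begins on a Thursday and is a leap year.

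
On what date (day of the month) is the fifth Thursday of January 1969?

30

January 1, 1969 is a Wednesday, so the first Thursday is the 2nd.
The fifth Thursday is 2 + 28 = 30.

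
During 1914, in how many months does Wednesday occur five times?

A month of length L has five Wednesdays iff its first Wednesday is on day ≤ L−28 (so day 1–3 in a 31-day month, 1–2 in a 30-day month, day 1 in a leap February).
Checking each month of 1914: Jan starts Thu (31d); Feb starts Sun (28d); Mar starts Sun (31d); Apr starts Wed (30d) ✓; May starts Fri (31d); Jun starts Mon (30d); Jul starts Wed (31d) ✓; Aug starts Sat (31d); Sep starts Tue (30d) ✓; Oct starts Thu (31d); Nov starts Sun (30d); Dec starts Tue (31d) ✓.
Five-Wednesday months: April, July, September, December → 4.

4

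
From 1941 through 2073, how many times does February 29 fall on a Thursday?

4

Leap years in 1941–2073: 33 of them.
Feb 29 weekday advances by 5 (mod 7) from one leap year to the next four years later (or differs when a century non-leap intervenes).
Leap-day weekdays: 1944:Tue 1948:Sun 1952:Fri 1956:Wed 1960:Mon 1964:Sat 1968:Thu✓ 1972:Tue 1976:Sun 1980:Fri 1984:Wed 1988:Mon 1992:Sat …(7 more)… 2024:Thu✓ 2028:Tue 2032:Sun 2036:Fri 2040:Wed 2044:Mon 2048:Sat 2052:Thu✓ 2056:Tue 2060:Sun 2064:Fri 2068:Wed 2072:Mon
Thursday: 1968, 1996, 2024, 2052 → 4.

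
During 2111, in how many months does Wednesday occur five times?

A month of length L has five Wednesdays iff its first Wednesday is on day ≤ L−28 (so day 1–3 in a 31-day month, 1–2 in a 30-day month, day 1 in a leap February).
Checking each month of 2111: Jan starts Thu (31d); Feb starts Sun (28d); Mar starts Sun (31d); Apr starts Wed (30d) ✓; May starts Fri (31d); Jun starts Mon (30d); Jul starts Wed (31d) ✓; Aug starts Sat (31d); Sep starts Tue (30d) ✓; Oct starts Thu (31d); Nov starts Sun (30d); Dec starts Tue (31d) ✓.
Five-Wednesday months: April, July, September, December → 4.

4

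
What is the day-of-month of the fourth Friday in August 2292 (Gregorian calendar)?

26

August 1, 2292 is a Monday, so the first Friday is the 5th.
The fourth Friday is 5 + 21 = 26.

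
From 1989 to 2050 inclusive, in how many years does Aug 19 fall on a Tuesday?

8

Track Aug 19's weekday year by year (advancing +1, or +2 across a Feb 29):
  1989: Sat  1990: Sun (+1)  1991: Mon (+1)  1992: Wed (+2)  1993: Thu (+1)
  1994: Fri (+1)  1995: Sat (+1)  1996: Mon (+2)  1997: Tue (+1) ✓  1998: Wed (+1)
  1999: Thu (+1)  2000: Sat (+2)  2001: Sun (+1)  2002: Mon (+1)  … (34 more years) …
  2037: Wed (+1)  2038: Thu (+1)  2039: Fri (+1)  2040: Sun (+2)  2041: Mon (+1)
  2042: Tue (+1) ✓  2043: Wed (+1)  2044: Fri (+2)  2045: Sat (+1)  2046: Sun (+1)
  2047: Mon (+1)  2048: Wed (+2)  2049: Thu (+1)  2050: Fri (+1)
Tuesday years: 1997, 2003, 2008, 2014, 2025, 2031, 2036, 2042 — 8 in total.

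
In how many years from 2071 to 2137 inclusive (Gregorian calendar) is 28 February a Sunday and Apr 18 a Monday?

Check each year's weekday for 28 February and Apr 18:
  2071: Sat/Sat  2072: Sun/Mon ✓  2073: Tue/Tue  2074: Wed/Wed  2075: Thu/Thu  2076: Fri/Sat  2077: Sun/Sun  2078: Mon/Mon  2079: Tue/Tue  2080: Wed/Thu  2081: Fri/Fri  2082: Sat/Sat  2083: Sun/Sun  2084: Mon/Tue  …(39 more)…  2124: Mon/Tue  2125: Wed/Wed  2126: Thu/Thu  2127: Fri/Fri  2128: Sat/Sun  2129: Mon/Mon  2130: Tue/Tue  2131: Wed/Wed  2132: Thu/Fri  2133: Sat/Sat  2134: Sun/Sun  2135: Mon/Mon  2136: Tue/Wed  2137: Thu/Thu
Both conditions hold in: 2072, 2112 — 2.

2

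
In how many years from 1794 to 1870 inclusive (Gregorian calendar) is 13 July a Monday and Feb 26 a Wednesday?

Check each year's weekday for 13 July and Feb 26:
  1794: Sun/Wed  1795: Mon/Thu  1796: Wed/Fri  1797: Thu/Sun  1798: Fri/Mon  1799: Sat/Tue  1800: Sun/Wed  1801: Mon/Thu  1802: Tue/Fri  1803: Wed/Sat  1804: Fri/Sun  1805: Sat/Tue  1806: Sun/Wed  1807: Mon/Thu  …(49 more)…  1857: Mon/Thu  1858: Tue/Fri  1859: Wed/Sat  1860: Fri/Sun  1861: Sat/Tue  1862: Sun/Wed  1863: Mon/Thu  1864: Wed/Fri  1865: Thu/Sun  1866: Fri/Mon  1867: Sat/Tue  1868: Mon/Wed ✓  1869: Tue/Fri  1870: Wed/Sat
Both conditions hold in: 1812, 1840, 1868 — 3.

3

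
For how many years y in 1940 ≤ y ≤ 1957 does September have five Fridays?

September has 30 days; it has five Fridays when Friday falls among the first (month-length − 28) days — i.e. when September 1 is one of Friday/Thursday.
September 1 by year: 1940:Sun 1941:Mon 1942:Tue 1943:Wed 1944:Fri✓ 1945:Sat 1946:Sun 1947:Mon 1948:Wed 1949:Thu✓ 1950:Fri✓ 1951:Sat 1952:Mon 1953:Tue 1954:Wed 1955:Thu✓ 1956:Sat 1957:Sun
Years with five Fridays: 1944, 1949, 1950, 1955 → 4.

4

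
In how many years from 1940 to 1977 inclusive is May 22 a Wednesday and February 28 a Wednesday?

Check each year's weekday for May 22 and February 28:
  1940: Wed/Wed ✓  1941: Thu/Fri  1942: Fri/Sat  1943: Sat/Sun  1944: Mon/Mon  1945: Tue/Wed  1946: Wed/Thu  1947: Thu/Fri  1948: Sat/Sat  1949: Sun/Mon  1950: Mon/Tue  1951: Tue/Wed  1952: Thu/Thu  1953: Fri/Sat  …(10 more)…  1964: Fri/Fri  1965: Sat/Sun  1966: Sun/Mon  1967: Mon/Tue  1968: Wed/Wed ✓  1969: Thu/Fri  1970: Fri/Sat  1971: Sat/Sun  1972: Mon/Mon  1973: Tue/Wed  1974: Wed/Thu  1975: Thu/Fri  1976: Sat/Sat  1977: Sun/Mon
Both conditions hold in: 1940, 1968 — 2.

2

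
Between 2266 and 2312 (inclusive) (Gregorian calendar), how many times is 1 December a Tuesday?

7

Track 1 December's weekday year by year (advancing +1, or +2 across a Feb 29):
  2266: Sat  2267: Sun (+1)  2268: Tue (+2) ✓  2269: Wed (+1)  2270: Thu (+1)
  2271: Fri (+1)  2272: Sun (+2)  2273: Mon (+1)  2274: Tue (+1) ✓  2275: Wed (+1)
  2276: Fri (+2)  2277: Sat (+1)  2278: Sun (+1)  2279: Mon (+1)  … (19 more years) …
  2299: Fri (+1)  2300: Sat (+1)  2301: Sun (+1)  2302: Mon (+1)  2303: Tue (+1) ✓
  2304: Thu (+2)  2305: Fri (+1)  2306: Sat (+1)  2307: Sun (+1)  2308: Tue (+2) ✓
  2309: Wed (+1)  2310: Thu (+1)  2311: Fri (+1)  2312: Sun (+2)
Tuesday years: 2268, 2274, 2285, 2291, 2296, 2303, 2308 — 7 in total.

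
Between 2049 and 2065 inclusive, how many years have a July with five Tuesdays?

July has 31 days; it has five Tuesdays when Tuesday falls among the first (month-length − 28) days — i.e. when July 1 is one of Tuesday/Monday/Sunday.
July 1 by year: 2049:Thu 2050:Fri 2051:Sat 2052:Mon✓ 2053:Tue✓ 2054:Wed 2055:Thu 2056:Sat 2057:Sun✓ 2058:Mon✓ 2059:Tue✓ 2060:Thu 2061:Fri 2062:Sat 2063:Sun✓ 2064:Tue✓ 2065:Wed
Years with five Tuesdays: 2052, 2053, 2057, 2058, 2059, 2063, 2064 → 7.

7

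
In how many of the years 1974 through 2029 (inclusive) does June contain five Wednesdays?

June has 30 days; it has five Wednesdays when Wednesday falls among the first (month-length − 28) days — i.e. when June 1 is one of Wednesday/Tuesday.
June 1 by year: 1974:Sat 1975:Sun 1976:Tue✓ 1977:Wed✓ 1978:Thu 1979:Fri 1980:Sun 1981:Mon 1982:Tue✓ 1983:Wed✓ 1984:Fri 1985:Sat 1986:Sun 1987:Mon 1988:Wed✓ …(26 more)… 2015:Mon 2016:Wed✓ 2017:Thu 2018:Fri 2019:Sat 2020:Mon 2021:Tue✓ 2022:Wed✓ 2023:Thu 2024:Sat 2025:Sun 2026:Mon 2027:Tue✓ 2028:Thu 2029:Fri
Years with five Wednesdays: 1976, 1977, 1982, 1983, 1988, 1993, 1994, 1999, 2004, 2005, 2010, 2011, 2016, 2021, 2022, 2027 → 16.

16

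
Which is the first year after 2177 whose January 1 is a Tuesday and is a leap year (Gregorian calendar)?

Jan 1 advances by 2 weekdays after a leap year and by 1 after a common year.
2177: Jan 1 is Wednesday.
2178: Thursday
2179: Friday
2180: Saturday (leap)
2181: Monday
2182: Tuesday
2183: Wednesday
2184: Thursday (leap)
2185: Saturday
2186: Sunday
2187: Monday
2188: Tuesday (leap)
2188 begins on a Tuesday and is a leap year.

2188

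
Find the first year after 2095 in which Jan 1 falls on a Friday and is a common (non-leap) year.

Jan 1 advances by 2 weekdays after a leap year and by 1 after a common year.
2095: Jan 1 is Saturday.
2096: Sunday (leap)
2097: Tuesday
2098: Wednesday
2099: Thursday
2100: Friday
2100 begins on a Friday and is a common year.

2100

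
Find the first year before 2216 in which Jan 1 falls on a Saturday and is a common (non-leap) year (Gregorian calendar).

2214

Jan 1 advances by 2 weekdays after a leap year and by 1 after a common year.
2216: Jan 1 is Monday (leap).
2215: Sunday
2214: Saturday
2214 begins on a Saturday and is a common year.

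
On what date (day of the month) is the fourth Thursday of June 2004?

June 1, 2004 is a Tuesday, so the first Thursday is the 3rd.
The fourth Thursday is 3 + 21 = 24.

24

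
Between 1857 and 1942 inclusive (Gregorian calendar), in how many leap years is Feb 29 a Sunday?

Leap years in 1857–1942: 20 of them.
Feb 29 weekday advances by 5 (mod 7) from one leap year to the next four years later (or differs when a century non-leap intervenes).
Leap-day weekdays: 1860:Wed 1864:Mon 1868:Sat 1872:Thu 1876:Tue 1880:Sun✓ 1884:Fri 1888:Wed 1892:Mon 1896:Sat 1904:Mon 1908:Sat 1912:Thu 1916:Tue 1920:Sun✓ 1924:Fri 1928:Wed 1932:Mon 1936:Sat 1940:Thu
Sunday: 1880, 1920 → 2.

2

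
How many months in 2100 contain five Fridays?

5

A month of length L has five Fridays iff its first Friday is on day ≤ L−28 (so day 1–3 in a 31-day month, 1–2 in a 30-day month, day 1 in a leap February).
Checking each month of 2100: Jan starts Fri (31d) ✓; Feb starts Mon (28d); Mar starts Mon (31d); Apr starts Thu (30d) ✓; May starts Sat (31d); Jun starts Tue (30d); Jul starts Thu (31d) ✓; Aug starts Sun (31d); Sep starts Wed (30d); Oct starts Fri (31d) ✓; Nov starts Mon (30d); Dec starts Wed (31d) ✓.
Five-Friday months: January, April, July, October, December → 5.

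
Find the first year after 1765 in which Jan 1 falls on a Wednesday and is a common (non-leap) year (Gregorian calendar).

1766

Jan 1 advances by 2 weekdays after a leap year and by 1 after a common year.
1765: Jan 1 is Tuesday.
1766: Wednesday
1766 begins on a Wednesday and is a common year.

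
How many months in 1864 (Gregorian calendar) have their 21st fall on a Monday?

Check the 21st of each month of 1864: Jan 21: Thu, Feb 21: Sun, Mar 21: Mon, Apr 21: Thu, May 21: Sat, Jun 21: Tue, Jul 21: Thu, Aug 21: Sun, Sep 21: Wed, Oct 21: Fri, Nov 21: Mon, Dec 21: Wed.
Monday occurs in March, November — 2 months.

2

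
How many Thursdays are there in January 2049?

4

January 2049 has 31 days and begins on Friday.
The first Thursday is January 7.
Thursdays fall on 7, 14, 21, 28 — that's 4.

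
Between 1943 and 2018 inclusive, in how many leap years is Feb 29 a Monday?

3

Leap years in 1943–2018: 19 of them.
Feb 29 weekday advances by 5 (mod 7) from one leap year to the next four years later (or differs when a century non-leap intervenes).
Leap-day weekdays: 1944:Tue 1948:Sun 1952:Fri 1956:Wed 1960:Mon✓ 1964:Sat 1968:Thu 1972:Tue 1976:Sun 1980:Fri 1984:Wed 1988:Mon✓ 1992:Sat 1996:Thu 2000:Tue 2004:Sun 2008:Fri 2012:Wed 2016:Mon✓
Monday: 1960, 1988, 2016 → 3.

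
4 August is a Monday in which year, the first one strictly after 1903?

From one year to the next, a fixed date's weekday advances by 1, or by 2 when a Feb 29 lies between the two dates.
1903: August 4 is Tuesday.
1904: Thursday (+2)
1905: Friday (+1)
1906: Saturday (+1)
1907: Sunday (+1)
1908: Tuesday (+2)
1909: Wednesday (+1)
1910: Thursday (+1)
1911: Friday (+1)
1912: Sunday (+2)
1913: Monday (+1)
4 August falls on a Monday in 1913.

1913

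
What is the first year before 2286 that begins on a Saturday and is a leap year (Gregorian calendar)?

Jan 1 advances by 2 weekdays after a leap year and by 1 after a common year.
2286: Jan 1 is Friday.
2285: Thursday
2284: Tuesday (leap)
2283: Monday
2282: Sunday
2281: Saturday
2280: Thursday (leap)
2279: Wednesday
2278: Tuesday
2277: Monday
2276: Saturday (leap)
2276 begins on a Saturday and is a leap year.

2276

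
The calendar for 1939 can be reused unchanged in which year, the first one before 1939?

1933

Two years share a calendar iff Jan 1 falls on the same weekday and both are leap or both are common. 1939: Jan 1 is Sunday, common year.
1938: Jan 1 Saturday, common
1937: Jan 1 Friday, common
1936: Jan 1 Wednesday, leap
1935: Jan 1 Tuesday, common
1934: Jan 1 Monday, common
1933: Jan 1 Sunday, common
1933 matches on both conditions.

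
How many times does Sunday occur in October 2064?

4

October 2064 has 31 days and begins on Wednesday.
The first Sunday is October 5.
Sundays fall on 5, 12, 19, 26 — that's 4.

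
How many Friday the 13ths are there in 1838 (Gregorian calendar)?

2

Check the 13th of each month of 1838: Jan 13: Sat, Feb 13: Tue, Mar 13: Tue, Apr 13: Fri, May 13: Sun, Jun 13: Wed, Jul 13: Fri, Aug 13: Mon, Sep 13: Thu, Oct 13: Sat, Nov 13: Tue, Dec 13: Thu.
Friday occurs in April, July — 2 months.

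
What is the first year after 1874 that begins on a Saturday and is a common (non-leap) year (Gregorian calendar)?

1881

Jan 1 advances by 2 weekdays after a leap year and by 1 after a common year.
1874: Jan 1 is Thursday.
1875: Friday
1876: Saturday (leap)
1877: Monday
1878: Tuesday
1879: Wednesday
1880: Thursday (leap)
1881: Saturday
1881 begins on a Saturday and is a common year.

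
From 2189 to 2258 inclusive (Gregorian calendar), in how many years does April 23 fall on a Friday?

10

Track April 23's weekday year by year (advancing +1, or +2 across a Feb 29):
  2189: Thu  2190: Fri (+1) ✓  2191: Sat (+1)  2192: Mon (+2)  2193: Tue (+1)
  2194: Wed (+1)  2195: Thu (+1)  2196: Sat (+2)  2197: Sun (+1)  2198: Mon (+1)
  2199: Tue (+1)  2200: Wed (+1)  2201: Thu (+1)  2202: Fri (+1) ✓  … (42 more years) …
  2245: Wed (+1)  2246: Thu (+1)  2247: Fri (+1) ✓  2248: Sun (+2)  2249: Mon (+1)
  2250: Tue (+1)  2251: Wed (+1)  2252: Fri (+2) ✓  2253: Sat (+1)  2254: Sun (+1)
  2255: Mon (+1)  2256: Wed (+2)  2257: Thu (+1)  2258: Fri (+1) ✓
Friday years: 2190, 2202, 2213, 2219, 2224, 2230, 2241, 2247, 2252, 2258 — 10 in total.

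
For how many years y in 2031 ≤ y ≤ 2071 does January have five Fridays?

January has 31 days; it has five Fridays when Friday falls among the first (month-length − 28) days — i.e. when January 1 is one of Friday/Thursday/Wednesday.
January 1 by year: 2031:Wed✓ 2032:Thu✓ 2033:Sat 2034:Sun 2035:Mon 2036:Tue 2037:Thu✓ 2038:Fri✓ 2039:Sat 2040:Sun 2041:Tue 2042:Wed✓ 2043:Thu✓ 2044:Fri✓ 2045:Sun …(11 more)… 2057:Mon 2058:Tue 2059:Wed✓ 2060:Thu✓ 2061:Sat 2062:Sun 2063:Mon 2064:Tue 2065:Thu✓ 2066:Fri✓ 2067:Sat 2068:Sun 2069:Tue 2070:Wed✓ 2071:Thu✓
Years with five Fridays: 2031, 2032, 2037, 2038, 2042, 2043, 2044, 2048, 2049, 2053, 2054, 2055, 2059, 2060, 2065, 2066, 2070, 2071 → 18.

18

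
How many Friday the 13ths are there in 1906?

Check the 13th of each month of 1906: Jan 13: Sat, Feb 13: Tue, Mar 13: Tue, Apr 13: Fri, May 13: Sun, Jun 13: Wed, Jul 13: Fri, Aug 13: Mon, Sep 13: Thu, Oct 13: Sat, Nov 13: Tue, Dec 13: Thu.
Friday occurs in April, July — 2 months.

2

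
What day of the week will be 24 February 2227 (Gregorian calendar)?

January 1, 2227 is a Monday.
February 24 is day 55 of the year, i.e. 54 days after Jan 1.
54 mod 7 = 5, so advance 5 weekdays from Monday: Saturday.

Saturday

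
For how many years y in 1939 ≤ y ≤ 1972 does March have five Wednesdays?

March has 31 days; it has five Wednesdays when Wednesday falls among the first (month-length − 28) days — i.e. when March 1 is one of Wednesday/Tuesday/Monday.
March 1 by year: 1939:Wed✓ 1940:Fri 1941:Sat 1942:Sun 1943:Mon✓ 1944:Wed✓ 1945:Thu 1946:Fri 1947:Sat 1948:Mon✓ 1949:Tue✓ 1950:Wed✓ 1951:Thu 1952:Sat 1953:Sun …(4 more)… 1958:Sat 1959:Sun 1960:Tue✓ 1961:Wed✓ 1962:Thu 1963:Fri 1964:Sun 1965:Mon✓ 1966:Tue✓ 1967:Wed✓ 1968:Fri 1969:Sat 1970:Sun 1971:Mon✓ 1972:Wed✓
Years with five Wednesdays: 1939, 1943, 1944, 1948, 1949, 1950, 1954, 1955, 1960, 1961, 1965, 1966, 1967, 1971, 1972 → 15.

15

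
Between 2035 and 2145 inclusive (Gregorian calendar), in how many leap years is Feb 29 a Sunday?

Leap years in 2035–2145: 27 of them.
Feb 29 weekday advances by 5 (mod 7) from one leap year to the next four years later (or differs when a century non-leap intervenes).
Leap-day weekdays: 2036:Fri 2040:Wed 2044:Mon 2048:Sat 2052:Thu 2056:Tue 2060:Sun✓ 2064:Fri 2068:Wed 2072:Mon 2076:Sat 2080:Thu 2084:Tue 2088:Sun✓ 2092:Fri 2096:Wed 2104:Fri 2108:Wed 2112:Mon 2116:Sat 2120:Thu 2124:Tue 2128:Sun✓ 2132:Fri 2136:Wed 2140:Mon 2144:Sat
Sunday: 2060, 2088, 2128 → 3.

3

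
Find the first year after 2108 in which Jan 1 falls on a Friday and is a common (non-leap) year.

Jan 1 advances by 2 weekdays after a leap year and by 1 after a common year.
2108: Jan 1 is Sunday (leap).
2109: Tuesday
2110: Wednesday
2111: Thursday
2112: Friday (leap)
2113: Sunday
2114: Monday
2115: Tuesday
2116: Wednesday (leap)
2117: Friday
2117 begins on a Friday and is a common year.

2117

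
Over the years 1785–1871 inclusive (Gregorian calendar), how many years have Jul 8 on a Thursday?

11

Track Jul 8's weekday year by year (advancing +1, or +2 across a Feb 29):
  1785: Fri  1786: Sat (+1)  1787: Sun (+1)  1788: Tue (+2)  1789: Wed (+1)
  1790: Thu (+1) ✓  1791: Fri (+1)  1792: Sun (+2)  1793: Mon (+1)  1794: Tue (+1)
  1795: Wed (+1)  1796: Fri (+2)  1797: Sat (+1)  1798: Sun (+1)  … (59 more years) …
  1858: Thu (+1) ✓  1859: Fri (+1)  1860: Sun (+2)  1861: Mon (+1)  1862: Tue (+1)
  1863: Wed (+1)  1864: Fri (+2)  1865: Sat (+1)  1866: Sun (+1)  1867: Mon (+1)
  1868: Wed (+2)  1869: Thu (+1) ✓  1870: Fri (+1)  1871: Sat (+1)
Thursday years: 1790, 1802, 1813, 1819, 1824, 1830, 1841, 1847, 1852, 1858, 1869 — 11 in total.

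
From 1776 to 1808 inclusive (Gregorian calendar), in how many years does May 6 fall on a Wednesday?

5

Track May 6's weekday year by year (advancing +1, or +2 across a Feb 29):
  1776: Mon  1777: Tue (+1)  1778: Wed (+1) ✓  1779: Thu (+1)  1780: Sat (+2)
  1781: Sun (+1)  1782: Mon (+1)  1783: Tue (+1)  1784: Thu (+2)  1785: Fri (+1)
  1786: Sat (+1)  1787: Sun (+1)  1788: Tue (+2)  1789: Wed (+1) ✓  … (5 more years) …
  1795: Wed (+1) ✓  1796: Fri (+2)  1797: Sat (+1)  1798: Sun (+1)  1799: Mon (+1)
  1800: Tue (+1)  1801: Wed (+1) ✓  1802: Thu (+1)  1803: Fri (+1)  1804: Sun (+2)
  1805: Mon (+1)  1806: Tue (+1)  1807: Wed (+1) ✓  1808: Fri (+2)
Wednesday years: 1778, 1789, 1795, 1801, 1807 — 5 in total.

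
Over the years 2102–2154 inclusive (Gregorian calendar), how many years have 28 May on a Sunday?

8

Track 28 May's weekday year by year (advancing +1, or +2 across a Feb 29):
  2102: Sun ✓  2103: Mon (+1)  2104: Wed (+2)  2105: Thu (+1)  2106: Fri (+1)
  2107: Sat (+1)  2108: Mon (+2)  2109: Tue (+1)  2110: Wed (+1)  2111: Thu (+1)
  2112: Sat (+2)  2113: Sun (+1) ✓  2114: Mon (+1)  2115: Tue (+1)  … (25 more years) …
  2141: Sun (+1) ✓  2142: Mon (+1)  2143: Tue (+1)  2144: Thu (+2)  2145: Fri (+1)
  2146: Sat (+1)  2147: Sun (+1) ✓  2148: Tue (+2)  2149: Wed (+1)  2150: Thu (+1)
  2151: Fri (+1)  2152: Sun (+2) ✓  2153: Mon (+1)  2154: Tue (+1)
Sunday years: 2102, 2113, 2119, 2124, 2130, 2141, 2147, 2152 — 8 in total.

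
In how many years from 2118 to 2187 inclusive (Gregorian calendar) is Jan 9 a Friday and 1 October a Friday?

3

Check each year's weekday for Jan 9 and 1 October:
  2118: Sun/Sat  2119: Mon/Sun  2120: Tue/Tue  2121: Thu/Wed  2122: Fri/Thu  2123: Sat/Fri  2124: Sun/Sun  2125: Tue/Mon  2126: Wed/Tue  2127: Thu/Wed  2128: Fri/Fri ✓  2129: Sun/Sat  2130: Mon/Sun  2131: Tue/Mon  …(42 more)…  2174: Sun/Sat  2175: Mon/Sun  2176: Tue/Tue  2177: Thu/Wed  2178: Fri/Thu  2179: Sat/Fri  2180: Sun/Sun  2181: Tue/Mon  2182: Wed/Tue  2183: Thu/Wed  2184: Fri/Fri ✓  2185: Sun/Sat  2186: Mon/Sun  2187: Tue/Mon
Both conditions hold in: 2128, 2156, 2184 — 3.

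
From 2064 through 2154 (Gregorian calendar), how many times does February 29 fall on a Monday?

3

Leap years in 2064–2154: 22 of them.
Feb 29 weekday advances by 5 (mod 7) from one leap year to the next four years later (or differs when a century non-leap intervenes).
Leap-day weekdays: 2064:Fri 2068:Wed 2072:Mon✓ 2076:Sat 2080:Thu 2084:Tue 2088:Sun 2092:Fri 2096:Wed 2104:Fri 2108:Wed 2112:Mon✓ 2116:Sat 2120:Thu 2124:Tue 2128:Sun 2132:Fri 2136:Wed 2140:Mon✓ 2144:Sat 2148:Thu 2152:Tue
Monday: 2072, 2112, 2140 → 3.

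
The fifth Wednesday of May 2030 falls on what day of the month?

May 1, 2030 is a Wednesday, so the first Wednesday is the 1st.
The fifth Wednesday is 1 + 28 = 29.

29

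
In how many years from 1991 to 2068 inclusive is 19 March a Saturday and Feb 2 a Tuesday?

2

Check each year's weekday for 19 March and Feb 2:
  1991: Tue/Sat  1992: Thu/Sun  1993: Fri/Tue  1994: Sat/Wed  1995: Sun/Thu  1996: Tue/Fri  1997: Wed/Sun  1998: Thu/Mon  1999: Fri/Tue  2000: Sun/Wed  2001: Mon/Fri  2002: Tue/Sat  2003: Wed/Sun  2004: Fri/Mon  …(50 more)…  2055: Fri/Tue  2056: Sun/Wed  2057: Mon/Fri  2058: Tue/Sat  2059: Wed/Sun  2060: Fri/Mon  2061: Sat/Wed  2062: Sun/Thu  2063: Mon/Fri  2064: Wed/Sat  2065: Thu/Mon  2066: Fri/Tue  2067: Sat/Wed  2068: Mon/Thu
Both conditions hold in: 2016, 2044 — 2.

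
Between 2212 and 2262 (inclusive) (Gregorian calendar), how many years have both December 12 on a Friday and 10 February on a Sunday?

2

Check each year's weekday for December 12 and 10 February:
  2212: Sat/Mon  2213: Sun/Wed  2214: Mon/Thu  2215: Tue/Fri  2216: Thu/Sat  2217: Fri/Mon  2218: Sat/Tue  2219: Sun/Wed  2220: Tue/Thu  2221: Wed/Sat  2222: Thu/Sun  2223: Fri/Mon  2224: Sun/Tue  2225: Mon/Thu  …(23 more)…  2249: Wed/Sat  2250: Thu/Sun  2251: Fri/Mon  2252: Sun/Tue  2253: Mon/Thu  2254: Tue/Fri  2255: Wed/Sat  2256: Fri/Sun ✓  2257: Sat/Tue  2258: Sun/Wed  2259: Mon/Thu  2260: Wed/Fri  2261: Thu/Sun  2262: Fri/Mon
Both conditions hold in: 2228, 2256 — 2.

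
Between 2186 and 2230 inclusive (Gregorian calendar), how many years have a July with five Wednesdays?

July has 31 days; it has five Wednesdays when Wednesday falls among the first (month-length − 28) days — i.e. when July 1 is one of Wednesday/Tuesday/Monday.
July 1 by year: 2186:Sat 2187:Sun 2188:Tue✓ 2189:Wed✓ 2190:Thu 2191:Fri 2192:Sun 2193:Mon✓ 2194:Tue✓ 2195:Wed✓ 2196:Fri 2197:Sat 2198:Sun 2199:Mon✓ 2200:Tue✓ …(15 more)… 2216:Mon✓ 2217:Tue✓ 2218:Wed✓ 2219:Thu 2220:Sat 2221:Sun 2222:Mon✓ 2223:Tue✓ 2224:Thu 2225:Fri 2226:Sat 2227:Sun 2228:Tue✓ 2229:Wed✓ 2230:Thu
Years with five Wednesdays: 2188, 2189, 2193, 2194, 2195, 2199, 2200, 2201, 2205, 2206, 2207, 2211, 2212, 2216, 2217, 2218, 2222, 2223, 2228, 2229 → 20.

20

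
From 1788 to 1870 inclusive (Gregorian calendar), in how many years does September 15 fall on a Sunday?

12

Track September 15's weekday year by year (advancing +1, or +2 across a Feb 29):
  1788: Mon  1789: Tue (+1)  1790: Wed (+1)  1791: Thu (+1)  1792: Sat (+2)
  1793: Sun (+1) ✓  1794: Mon (+1)  1795: Tue (+1)  1796: Thu (+2)  1797: Fri (+1)
  1798: Sat (+1)  1799: Sun (+1) ✓  1800: Mon (+1)  1801: Tue (+1)  … (55 more years) …
  1857: Tue (+1)  1858: Wed (+1)  1859: Thu (+1)  1860: Sat (+2)  1861: Sun (+1) ✓
  1862: Mon (+1)  1863: Tue (+1)  1864: Thu (+2)  1865: Fri (+1)  1866: Sat (+1)
  1867: Sun (+1) ✓  1868: Tue (+2)  1869: Wed (+1)  1870: Thu (+1)
Sunday years: 1793, 1799, 1805, 1811, 1816, 1822, 1833, 1839, 1844, 1850, 1861, 1867 — 12 in total.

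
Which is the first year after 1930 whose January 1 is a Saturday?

Jan 1 advances by 2 weekdays after a leap year and by 1 after a common year.
1930: Jan 1 is Wednesday.
1931: Thursday
1932: Friday (leap)
1933: Sunday
1934: Monday
1935: Tuesday
1936: Wednesday (leap)
1937: Friday
1938: Saturday
1938 begins on a Saturday

1938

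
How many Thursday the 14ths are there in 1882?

Check the 14th of each month of 1882: Jan 14: Sat, Feb 14: Tue, Mar 14: Tue, Apr 14: Fri, May 14: Sun, Jun 14: Wed, Jul 14: Fri, Aug 14: Mon, Sep 14: Thu, Oct 14: Sat, Nov 14: Tue, Dec 14: Thu.
Thursday occurs in September, December — 2 months.

2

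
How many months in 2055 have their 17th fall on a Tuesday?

Check the 17th of each month of 2055: Jan 17: Sun, Feb 17: Wed, Mar 17: Wed, Apr 17: Sat, May 17: Mon, Jun 17: Thu, Jul 17: Sat, Aug 17: Tue, Sep 17: Fri, Oct 17: Sun, Nov 17: Wed, Dec 17: Fri.
Tuesday occurs in August — 1 month.

1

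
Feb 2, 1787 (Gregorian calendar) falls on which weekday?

Friday

January 1, 1787 is a Monday.
February 2 is day 33 of the year, i.e. 32 days after Jan 1.
32 mod 7 = 4, so advance 4 weekdays from Monday: Friday.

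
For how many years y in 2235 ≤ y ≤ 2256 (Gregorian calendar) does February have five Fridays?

1

February has 28 days (29 in leap years); it has five Fridays when Friday falls among the first (month-length − 28) days — i.e. when February 1 is Friday in a leap year (never in a common year).
February 1 by year: 2235:Sun 2236:Mon 2237:Wed 2238:Thu 2239:Fri 2240:Sat 2241:Mon 2242:Tue 2243:Wed 2244:Thu 2245:Sat 2246:Sun 2247:Mon 2248:Tue 2249:Thu 2250:Fri 2251:Sat 2252:Sun 2253:Tue 2254:Wed 2255:Thu 2256:Fri✓
Years with five Fridays: 2256 → 1.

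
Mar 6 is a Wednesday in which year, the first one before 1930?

From one year to the next, a fixed date's weekday advances by 1, or by 2 when a Feb 29 lies between the two dates.
1930: March 6 is Thursday.
1929: Wednesday (−1)
Mar 6 falls on a Wednesday in 1929.

1929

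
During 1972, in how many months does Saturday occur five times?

A month of length L has five Saturdays iff its first Saturday is on day ≤ L−28 (so day 1–3 in a 31-day month, 1–2 in a 30-day month, day 1 in a leap February).
Checking each month of 1972: Jan starts Sat (31d) ✓; Feb starts Tue (29d); Mar starts Wed (31d); Apr starts Sat (30d) ✓; May starts Mon (31d); Jun starts Thu (30d); Jul starts Sat (31d) ✓; Aug starts Tue (31d); Sep starts Fri (30d) ✓; Oct starts Sun (31d); Nov starts Wed (30d); Dec starts Fri (31d) ✓.
Five-Saturday months: January, April, July, September, December → 5.

5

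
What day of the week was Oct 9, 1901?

January 1, 1901 is a Tuesday.
October 9 is day 282 of the year, i.e. 281 days after Jan 1.
281 mod 7 = 1, so advance 1 weekday from Tuesday: Wednesday.

Wednesday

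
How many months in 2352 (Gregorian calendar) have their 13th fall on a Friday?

1

Check the 13th of each month of 2352: Jan 13: Sun, Feb 13: Wed, Mar 13: Thu, Apr 13: Sun, May 13: Tue, Jun 13: Fri, Jul 13: Sun, Aug 13: Wed, Sep 13: Sat, Oct 13: Mon, Nov 13: Thu, Dec 13: Sat.
Friday occurs in June — 1 month.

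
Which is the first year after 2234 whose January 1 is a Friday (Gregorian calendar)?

Jan 1 advances by 2 weekdays after a leap year and by 1 after a common year.
2234: Jan 1 is Wednesday.
2235: Thursday
2236: Friday (leap)
2236 begins on a Friday

2236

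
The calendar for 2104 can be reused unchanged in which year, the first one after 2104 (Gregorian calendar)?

Two years share a calendar iff Jan 1 falls on the same weekday and both are leap or both are common. 2104: Jan 1 is Tuesday, leap year.
2105: Jan 1 Thursday, common
2106: Jan 1 Friday, common
2107: Jan 1 Saturday, common
2108: Jan 1 Sunday, leap
2109: Jan 1 Tuesday, common
2110: Jan 1 Wednesday, common
2111: Jan 1 Thursday, common
2112: Jan 1 Friday, leap
2113: Jan 1 Sunday, common
2114: Jan 1 Monday, common
2115: Jan 1 Tuesday, common
2116: Jan 1 Wednesday, leap
2117: Jan 1 Friday, common
2118: Jan 1 Saturday, common
2119: Jan 1 Sunday, common
2120: Jan 1 Monday, leap
2121: Jan 1 Wednesday, common
2122: Jan 1 Thursday, common
2123: Jan 1 Friday, common
2124: Jan 1 Saturday, leap
2125: Jan 1 Monday, common
2126: Jan 1 Tuesday, common
2127: Jan 1 Wednesday, common
2128: Jan 1 Thursday, leap
2129: Jan 1 Saturday, common
2130: Jan 1 Sunday, common
2131: Jan 1 Monday, common
2132: Jan 1 Tuesday, leap
2132 matches on both conditions.

2132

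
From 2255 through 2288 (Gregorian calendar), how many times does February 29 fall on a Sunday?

Leap years in 2255–2288: 9 of them.
Feb 29 weekday advances by 5 (mod 7) from one leap year to the next four years later (or differs when a century non-leap intervenes).
Leap-day weekdays: 2256:Fri 2260:Wed 2264:Mon 2268:Sat 2272:Thu 2276:Tue 2280:Sun✓ 2284:Fri 2288:Wed
Sunday: 2280 → 1.

1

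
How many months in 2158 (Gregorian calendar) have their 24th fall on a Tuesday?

Check the 24th of each month of 2158: Jan 24: Tue, Feb 24: Fri, Mar 24: Fri, Apr 24: Mon, May 24: Wed, Jun 24: Sat, Jul 24: Mon, Aug 24: Thu, Sep 24: Sun, Oct 24: Tue, Nov 24: Fri, Dec 24: Sun.
Tuesday occurs in January, October — 2 months.

2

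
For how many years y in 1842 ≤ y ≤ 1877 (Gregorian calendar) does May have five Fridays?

15

May has 31 days; it has five Fridays when Friday falls among the first (month-length − 28) days — i.e. when May 1 is one of Friday/Thursday/Wednesday.
May 1 by year: 1842:Sun 1843:Mon 1844:Wed✓ 1845:Thu✓ 1846:Fri✓ 1847:Sat 1848:Mon 1849:Tue 1850:Wed✓ 1851:Thu✓ 1852:Sat 1853:Sun 1854:Mon 1855:Tue 1856:Thu✓ …(6 more)… 1863:Fri✓ 1864:Sun 1865:Mon 1866:Tue 1867:Wed✓ 1868:Fri✓ 1869:Sat 1870:Sun 1871:Mon 1872:Wed✓ 1873:Thu✓ 1874:Fri✓ 1875:Sat 1876:Mon 1877:Tue
Years with five Fridays: 1844, 1845, 1846, 1850, 1851, 1856, 1857, 1861, 1862, 1863, 1867, 1868, 1872, 1873, 1874 → 15.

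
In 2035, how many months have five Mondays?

5

A month of length L has five Mondays iff its first Monday is on day ≤ L−28 (so day 1–3 in a 31-day month, 1–2 in a 30-day month, day 1 in a leap February).
Checking each month of 2035: Jan starts Mon (31d) ✓; Feb starts Thu (28d); Mar starts Thu (31d); Apr starts Sun (30d) ✓; May starts Tue (31d); Jun starts Fri (30d); Jul starts Sun (31d) ✓; Aug starts Wed (31d); Sep starts Sat (30d); Oct starts Mon (31d) ✓; Nov starts Thu (30d); Dec starts Sat (31d) ✓.
Five-Monday months: January, April, July, October, December → 5.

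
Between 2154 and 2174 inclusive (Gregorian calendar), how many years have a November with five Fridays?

6

November has 30 days; it has five Fridays when Friday falls among the first (month-length − 28) days — i.e. when November 1 is one of Friday/Thursday.
November 1 by year: 2154:Fri✓ 2155:Sat 2156:Mon 2157:Tue 2158:Wed 2159:Thu✓ 2160:Sat 2161:Sun 2162:Mon 2163:Tue 2164:Thu✓ 2165:Fri✓ 2166:Sat 2167:Sun 2168:Tue 2169:Wed 2170:Thu✓ 2171:Fri✓ 2172:Sun 2173:Mon 2174:Tue
Years with five Fridays: 2154, 2159, 2164, 2165, 2170, 2171 → 6.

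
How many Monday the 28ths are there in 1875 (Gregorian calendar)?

Check the 28th of each month of 1875: Jan 28: Thu, Feb 28: Sun, Mar 28: Sun, Apr 28: Wed, May 28: Fri, Jun 28: Mon, Jul 28: Wed, Aug 28: Sat, Sep 28: Tue, Oct 28: Thu, Nov 28: Sun, Dec 28: Tue.
Monday occurs in June — 1 month.

1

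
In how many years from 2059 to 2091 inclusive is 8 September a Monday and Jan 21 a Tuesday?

Check each year's weekday for 8 September and Jan 21:
  2059: Mon/Tue ✓  2060: Wed/Wed  2061: Thu/Fri  2062: Fri/Sat  2063: Sat/Sun  2064: Mon/Mon  2065: Tue/Wed  2066: Wed/Thu  2067: Thu/Fri  2068: Sat/Sat  2069: Sun/Mon  2070: Mon/Tue ✓  2071: Tue/Wed  2072: Thu/Thu  …(5 more)…  2078: Thu/Fri  2079: Fri/Sat  2080: Sun/Sun  2081: Mon/Tue ✓  2082: Tue/Wed  2083: Wed/Thu  2084: Fri/Fri  2085: Sat/Sun  2086: Sun/Mon  2087: Mon/Tue ✓  2088: Wed/Wed  2089: Thu/Fri  2090: Fri/Sat  2091: Sat/Sun
Both conditions hold in: 2059, 2070, 2081, 2087 — 4.

4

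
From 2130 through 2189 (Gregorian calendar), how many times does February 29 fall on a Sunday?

2

Leap years in 2130–2189: 15 of them.
Feb 29 weekday advances by 5 (mod 7) from one leap year to the next four years later (or differs when a century non-leap intervenes).
Leap-day weekdays: 2132:Fri 2136:Wed 2140:Mon 2144:Sat 2148:Thu 2152:Tue 2156:Sun✓ 2160:Fri 2164:Wed 2168:Mon 2172:Sat 2176:Thu 2180:Tue 2184:Sun✓ 2188:Fri
Sunday: 2156, 2184 → 2.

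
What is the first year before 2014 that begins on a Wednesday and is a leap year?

1992

Jan 1 advances by 2 weekdays after a leap year and by 1 after a common year.
2014: Jan 1 is Wednesday.
2013: Tuesday
2012: Sunday (leap)
2011: Saturday
2010: Friday
2009: Thursday
2008: Tuesday (leap)
2007: Monday
2006: Sunday
2005: Saturday
2004: Thursday (leap)
2003: Wednesday
2002: Tuesday
2001: Monday
2000: Saturday (leap)
1999: Friday
1998: Thursday
1997: Wednesday
1996: Monday (leap)
1995: Sunday
1994: Saturday
1993: Friday
1992: Wednesday (leap)
1992 begins on a Wednesday and is a leap year.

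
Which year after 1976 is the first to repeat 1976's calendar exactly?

Two years share a calendar iff Jan 1 falls on the same weekday and both are leap or both are common. 1976: Jan 1 is Thursday, leap year.
1977: Jan 1 Saturday, common
1978: Jan 1 Sunday, common
1979: Jan 1 Monday, common
1980: Jan 1 Tuesday, leap
1981: Jan 1 Thursday, common
1982: Jan 1 Friday, common
1983: Jan 1 Saturday, common
1984: Jan 1 Sunday, leap
1985: Jan 1 Tuesday, common
1986: Jan 1 Wednesday, common
1987: Jan 1 Thursday, common
1988: Jan 1 Friday, leap
1989: Jan 1 Sunday, common
1990: Jan 1 Monday, common
1991: Jan 1 Tuesday, common
1992: Jan 1 Wednesday, leap
1993: Jan 1 Friday, common
1994: Jan 1 Saturday, common
1995: Jan 1 Sunday, common
1996: Jan 1 Monday, leap
1997: Jan 1 Wednesday, common
1998: Jan 1 Thursday, common
1999: Jan 1 Friday, common
2000: Jan 1 Saturday, leap
2001: Jan 1 Monday, common
2002: Jan 1 Tuesday, common
2003: Jan 1 Wednesday, common
2004: Jan 1 Thursday, leap
2004 matches on both conditions.

2004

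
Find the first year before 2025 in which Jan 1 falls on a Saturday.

2022

Jan 1 advances by 2 weekdays after a leap year and by 1 after a common year.
2025: Jan 1 is Wednesday.
2024: Monday (leap)
2023: Sunday
2022: Saturday
2022 begins on a Saturday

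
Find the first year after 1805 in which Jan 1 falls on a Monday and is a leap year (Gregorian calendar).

1816

Jan 1 advances by 2 weekdays after a leap year and by 1 after a common year.
1805: Jan 1 is Tuesday.
1806: Wednesday
1807: Thursday
1808: Friday (leap)
1809: Sunday
1810: Monday
1811: Tuesday
1812: Wednesday (leap)
1813: Friday
1814: Saturday
1815: Sunday
1816: Monday (leap)
1816 begins on a Monday and is a leap year.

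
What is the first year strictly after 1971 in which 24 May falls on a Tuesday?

1977

From one year to the next, a fixed date's weekday advances by 1, or by 2 when a Feb 29 lies between the two dates.
1971: May 24 is Monday.
1972: Wednesday (+2)
1973: Thursday (+1)
1974: Friday (+1)
1975: Saturday (+1)
1976: Monday (+2)
1977: Tuesday (+1)
24 May falls on a Tuesday in 1977.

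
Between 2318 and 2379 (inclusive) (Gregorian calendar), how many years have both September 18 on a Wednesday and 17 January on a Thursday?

7

Check each year's weekday for September 18 and 17 January:
  2318: Wed/Thu ✓  2319: Thu/Fri  2320: Sat/Sat  2321: Sun/Mon  2322: Mon/Tue  2323: Tue/Wed  2324: Thu/Thu  2325: Fri/Sat  2326: Sat/Sun  2327: Sun/Mon  2328: Tue/Tue  2329: Wed/Thu ✓  2330: Thu/Fri  2331: Fri/Sat  …(34 more)…  2366: Sun/Mon  2367: Mon/Tue  2368: Wed/Wed  2369: Thu/Fri  2370: Fri/Sat  2371: Sat/Sun  2372: Mon/Mon  2373: Tue/Wed  2374: Wed/Thu ✓  2375: Thu/Fri  2376: Sat/Sat  2377: Sun/Mon  2378: Mon/Tue  2379: Tue/Wed
Both conditions hold in: 2318, 2329, 2335, 2346, 2357, 2363, 2374 — 7.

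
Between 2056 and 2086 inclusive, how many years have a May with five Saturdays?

May has 31 days; it has five Saturdays when Saturday falls among the first (month-length − 28) days — i.e. when May 1 is one of Saturday/Friday/Thursday.
May 1 by year: 2056:Mon 2057:Tue 2058:Wed 2059:Thu✓ 2060:Sat✓ 2061:Sun 2062:Mon 2063:Tue 2064:Thu✓ 2065:Fri✓ 2066:Sat✓ 2067:Sun 2068:Tue 2069:Wed 2070:Thu✓ 2071:Fri✓ 2072:Sun 2073:Mon 2074:Tue 2075:Wed 2076:Fri✓ 2077:Sat✓ 2078:Sun 2079:Mon 2080:Wed 2081:Thu✓ 2082:Fri✓ 2083:Sat✓ 2084:Mon 2085:Tue 2086:Wed
Years with five Saturdays: 2059, 2060, 2064, 2065, 2066, 2070, 2071, 2076, 2077, 2081, 2082, 2083 → 12.

12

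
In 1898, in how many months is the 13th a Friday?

Check the 13th of each month of 1898: Jan 13: Thu, Feb 13: Sun, Mar 13: Sun, Apr 13: Wed, May 13: Fri, Jun 13: Mon, Jul 13: Wed, Aug 13: Sat, Sep 13: Tue, Oct 13: Thu, Nov 13: Sun, Dec 13: Tue.
Friday occurs in May — 1 month.

1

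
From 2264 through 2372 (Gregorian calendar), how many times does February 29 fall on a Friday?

3

Leap years in 2264–2372: 27 of them.
Feb 29 weekday advances by 5 (mod 7) from one leap year to the next four years later (or differs when a century non-leap intervenes).
Leap-day weekdays: 2264:Mon 2268:Sat 2272:Thu 2276:Tue 2280:Sun 2284:Fri✓ 2288:Wed 2292:Mon 2296:Sat 2304:Mon 2308:Sat 2312:Thu 2316:Tue 2320:Sun 2324:Fri✓ 2328:Wed 2332:Mon 2336:Sat 2340:Thu 2344:Tue 2348:Sun 2352:Fri✓ 2356:Wed 2360:Mon 2364:Sat 2368:Thu 2372:Tue
Friday: 2284, 2324, 2352 → 3.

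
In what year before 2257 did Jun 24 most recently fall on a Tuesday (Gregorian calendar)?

From one year to the next, a fixed date's weekday advances by 1, or by 2 when a Feb 29 lies between the two dates.
2257: June 24 is Wednesday.
2256: Tuesday (−1)
Jun 24 falls on a Tuesday in 2256.

2256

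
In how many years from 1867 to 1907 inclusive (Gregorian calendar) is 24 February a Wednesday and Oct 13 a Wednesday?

4

Check each year's weekday for 24 February and Oct 13:
  1867: Sun/Sun  1868: Mon/Tue  1869: Wed/Wed ✓  1870: Thu/Thu  1871: Fri/Fri  1872: Sat/Sun  1873: Mon/Mon  1874: Tue/Tue  1875: Wed/Wed ✓  1876: Thu/Fri  1877: Sat/Sat  1878: Sun/Sun  1879: Mon/Mon  1880: Tue/Wed  …(13 more)…  1894: Sat/Sat  1895: Sun/Sun  1896: Mon/Tue  1897: Wed/Wed ✓  1898: Thu/Thu  1899: Fri/Fri  1900: Sat/Sat  1901: Sun/Sun  1902: Mon/Mon  1903: Tue/Tue  1904: Wed/Thu  1905: Fri/Fri  1906: Sat/Sat  1907: Sun/Sun
Both conditions hold in: 1869, 1875, 1886, 1897 — 4.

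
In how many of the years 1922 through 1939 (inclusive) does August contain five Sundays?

7

August has 31 days; it has five Sundays when Sunday falls among the first (month-length − 28) days — i.e. when August 1 is one of Sunday/Saturday/Friday.
August 1 by year: 1922:Tue 1923:Wed 1924:Fri✓ 1925:Sat✓ 1926:Sun✓ 1927:Mon 1928:Wed 1929:Thu 1930:Fri✓ 1931:Sat✓ 1932:Mon 1933:Tue 1934:Wed 1935:Thu 1936:Sat✓ 1937:Sun✓ 1938:Mon 1939:Tue
Years with five Sundays: 1924, 1925, 1926, 1930, 1931, 1936, 1937 → 7.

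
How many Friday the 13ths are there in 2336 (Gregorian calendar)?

2

Check the 13th of each month of 2336: Jan 13: Mon, Feb 13: Thu, Mar 13: Fri, Apr 13: Mon, May 13: Wed, Jun 13: Sat, Jul 13: Mon, Aug 13: Thu, Sep 13: Sun, Oct 13: Tue, Nov 13: Fri, Dec 13: Sun.
Friday occurs in March, November — 2 months.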